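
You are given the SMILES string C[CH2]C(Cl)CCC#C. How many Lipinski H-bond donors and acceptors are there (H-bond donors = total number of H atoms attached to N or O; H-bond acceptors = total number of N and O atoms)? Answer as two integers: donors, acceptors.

Donors: find every N or O and count the H atoms it carries.
  (no N or O atoms present)
Lipinski HBD = 0.
Acceptors: N atoms = 0, O atoms = 0 → HBA = 0.

0, 0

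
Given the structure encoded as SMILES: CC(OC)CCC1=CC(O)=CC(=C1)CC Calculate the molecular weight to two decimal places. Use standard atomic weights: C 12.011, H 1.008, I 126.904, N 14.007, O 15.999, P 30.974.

208.30 g/mol

First, the molecular formula is C13H20O2 (counting implicit H from valence).
  C: 13 × 12.011 = 156.143
  H: 20 × 1.008 = 20.160
  O: 2 × 15.999 = 31.998
Sum: 13×12.011 + 20×1.008 + 2×15.999 = 208.301 → 208.30 g/mol.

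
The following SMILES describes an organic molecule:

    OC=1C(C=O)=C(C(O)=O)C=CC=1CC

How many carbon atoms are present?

10

Count every carbon token in the SMILES (each C, including those in ring-closure positions and inside branches).
Carbon count: 10.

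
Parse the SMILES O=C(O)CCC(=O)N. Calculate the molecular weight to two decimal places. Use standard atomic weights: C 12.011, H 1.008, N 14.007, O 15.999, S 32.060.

117.10 g/mol

First, the molecular formula is C4H7NO3 (counting implicit H from valence).
  C: 4 × 12.011 = 48.044
  H: 7 × 1.008 = 7.056
  N: 1 × 14.007 = 14.007
  O: 3 × 15.999 = 47.997
Sum: 4×12.011 + 7×1.008 + 1×14.007 + 3×15.999 = 117.104 → 117.10 g/mol.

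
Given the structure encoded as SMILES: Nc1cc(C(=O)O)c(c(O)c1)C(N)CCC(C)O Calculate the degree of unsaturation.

Molecular formula: C12H18N2O4.
DoU = (2C + 2 + N − H − X) / 2, where X is the halogen count and O/S are ignored.
    = (2·12 + 2 + 2 − 18 − 0) / 2 = 10 / 2 = 5.

5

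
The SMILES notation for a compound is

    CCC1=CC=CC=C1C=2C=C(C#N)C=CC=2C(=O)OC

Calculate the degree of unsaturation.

11

Degree of unsaturation = (number of rings) + (number of π bonds).
Ring closures in the SMILES: 2.
π bonds: 7 double bonds (each 1 DoU), 1 triple bond (each 2 DoU) → 9 DoU from unsaturation.
Total DoU = 2 + 9 = 11.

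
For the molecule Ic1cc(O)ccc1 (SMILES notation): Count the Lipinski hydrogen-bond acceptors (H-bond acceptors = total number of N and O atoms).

1

N atoms: 0; O atoms: 1.
Lipinski HBA = 0 + 1 = 1.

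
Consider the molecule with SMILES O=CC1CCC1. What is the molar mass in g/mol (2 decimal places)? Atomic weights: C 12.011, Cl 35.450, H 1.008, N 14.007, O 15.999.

First, the molecular formula is C5H8O (counting implicit H from valence).
  C: 5 × 12.011 = 60.055
  H: 8 × 1.008 = 8.064
  O: 1 × 15.999 = 15.999
Sum: 5×12.011 + 8×1.008 + 1×15.999 = 84.118 → 84.12 g/mol.

84.12 g/mol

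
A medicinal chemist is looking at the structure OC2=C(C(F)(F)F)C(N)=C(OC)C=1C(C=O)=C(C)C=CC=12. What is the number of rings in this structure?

2

In SMILES, each pair of matching ring-closure digits denotes one ring-closing bond; the number of such bonds equals the number of independent rings.
Ring-closure bonds here: 2.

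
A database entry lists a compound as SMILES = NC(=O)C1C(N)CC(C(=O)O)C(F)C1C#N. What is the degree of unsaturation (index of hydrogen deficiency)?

5

Degree of unsaturation = (number of rings) + (number of π bonds).
Ring closures in the SMILES: 1.
π bonds: 2 double bonds (each 1 DoU), 1 triple bond (each 2 DoU) → 4 DoU from unsaturation.
Total DoU = 1 + 4 = 5.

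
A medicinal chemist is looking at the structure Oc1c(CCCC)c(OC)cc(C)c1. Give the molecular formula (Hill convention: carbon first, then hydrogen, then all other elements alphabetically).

C12H18O2

Walk through each heavy atom and fill implicit hydrogens from standard valence (C 4, N 3, O 2, S 2, halogen 1); for lowercase aromatic atoms, an aromatic c carries 1 H when it has two neighbours and 0 H with three, and aromatic n carries 0 H:
  atom 1: O, bond orders sum to 1 (valence 2) → 1 H
  atom 2: aromatic c, 3 neighbours → 0 H
  atom 3: aromatic c, 3 neighbours → 0 H
  atom 4: C, bond orders sum to 2 (valence 4) → 2 H
  atom 5: C, bond orders sum to 2 (valence 4) → 2 H
  atom 6: C, bond orders sum to 2 (valence 4) → 2 H
  atom 7: C, bond orders sum to 1 (valence 4) → 3 H
  atom 8: aromatic c, 3 neighbours → 0 H
  atom 9: O, bond orders sum to 2 (valence 2) → 0 H
  atom 10: C, bond orders sum to 1 (valence 4) → 3 H
  atom 11: aromatic c, 2 neighbours → 1 H
  atom 12: aromatic c, 3 neighbours → 0 H
  atom 13: C, bond orders sum to 1 (valence 4) → 3 H
  atom 14: aromatic c, 2 neighbours → 1 H
Totals → C:12, H:18, O:2.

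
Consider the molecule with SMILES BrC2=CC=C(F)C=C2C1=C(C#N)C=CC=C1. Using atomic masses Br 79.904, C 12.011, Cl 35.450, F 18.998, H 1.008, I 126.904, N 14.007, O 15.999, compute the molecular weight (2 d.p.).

276.11 g/mol

First, the molecular formula is C13H7BrFN (counting implicit H from valence).
  Br: 1 × 79.904 = 79.904
  C: 13 × 12.011 = 156.143
  F: 1 × 18.998 = 18.998
  H: 7 × 1.008 = 7.056
  N: 1 × 14.007 = 14.007
Sum: 1×79.904 + 13×12.011 + 1×18.998 + 7×1.008 + 1×14.007 = 276.108 → 276.11 g/mol.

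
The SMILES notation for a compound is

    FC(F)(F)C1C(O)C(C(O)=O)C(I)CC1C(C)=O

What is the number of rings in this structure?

1

In SMILES, each pair of matching ring-closure digits denotes one ring-closing bond; the number of such bonds equals the number of independent rings.
Ring-closure bonds here: 1.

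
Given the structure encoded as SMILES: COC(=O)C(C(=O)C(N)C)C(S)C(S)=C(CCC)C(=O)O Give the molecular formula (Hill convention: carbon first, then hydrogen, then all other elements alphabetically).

C13H21NO5S2

Walk through each heavy atom and fill implicit hydrogens from standard valence (C 4, N 3, O 2, S 2, halogen 1):
  atom 1: C, bond orders sum to 1 (valence 4) → 3 H
  atom 2: O, bond orders sum to 2 (valence 2) → 0 H
  atom 3: C, bond orders sum to 4 (valence 4) → 0 H
  atom 4: O, bond orders sum to 2 (valence 2) → 0 H
  atom 5: C, bond orders sum to 3 (valence 4) → 1 H
  atom 6: C, bond orders sum to 4 (valence 4) → 0 H
  atom 7: O, bond orders sum to 2 (valence 2) → 0 H
  atom 8: C, bond orders sum to 3 (valence 4) → 1 H
  atom 9: N, bond orders sum to 1 (valence 3) → 2 H
  atom 10: C, bond orders sum to 1 (valence 4) → 3 H
  atom 11: C, bond orders sum to 3 (valence 4) → 1 H
  atom 12: S, bond orders sum to 1 (valence 2) → 1 H
  atom 13: C, bond orders sum to 4 (valence 4) → 0 H
  atom 14: S, bond orders sum to 1 (valence 2) → 1 H
  atom 15: C, bond orders sum to 4 (valence 4) → 0 H
  atom 16: C, bond orders sum to 2 (valence 4) → 2 H
  atom 17: C, bond orders sum to 2 (valence 4) → 2 H
  atom 18: C, bond orders sum to 1 (valence 4) → 3 H
  atom 19: C, bond orders sum to 4 (valence 4) → 0 H
  atom 20: O, bond orders sum to 2 (valence 2) → 0 H
  atom 21: O, bond orders sum to 1 (valence 2) → 1 H
Totals → C:13, H:21, N:1, O:5, S:2.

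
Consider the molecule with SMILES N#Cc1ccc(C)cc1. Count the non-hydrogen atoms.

Every atom symbol written in the SMILES (organic subset) is one heavy atom; implicit H are not written.
Heavy atoms by element → C:8, N:1.
Total: 9.

9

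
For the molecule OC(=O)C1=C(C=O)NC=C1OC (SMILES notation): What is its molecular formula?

Walk through each heavy atom and fill implicit hydrogens from standard valence (C 4, N 3, O 2, S 2, halogen 1):
  atom 1: O, bond orders sum to 1 (valence 2) → 1 H
  atom 2: C, bond orders sum to 4 (valence 4) → 0 H
  atom 3: O, bond orders sum to 2 (valence 2) → 0 H
  atom 4: C, bond orders sum to 4 (valence 4) → 0 H
  atom 5: C, bond orders sum to 4 (valence 4) → 0 H
  atom 6: C, bond orders sum to 3 (valence 4) → 1 H
  atom 7: O, bond orders sum to 2 (valence 2) → 0 H
  atom 8: N, bond orders sum to 2 (valence 3) → 1 H
  atom 9: C, bond orders sum to 3 (valence 4) → 1 H
  atom 10: C, bond orders sum to 4 (valence 4) → 0 H
  atom 11: O, bond orders sum to 2 (valence 2) → 0 H
  atom 12: C, bond orders sum to 1 (valence 4) → 3 H
Totals → C:7, H:7, N:1, O:4.

C7H7NO4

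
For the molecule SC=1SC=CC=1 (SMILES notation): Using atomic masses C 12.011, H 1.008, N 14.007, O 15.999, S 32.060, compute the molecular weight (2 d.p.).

116.20 g/mol

First, the molecular formula is C4H4S2 (counting implicit H from valence).
  C: 4 × 12.011 = 48.044
  H: 4 × 1.008 = 4.032
  S: 2 × 32.060 = 64.120
Sum: 4×12.011 + 4×1.008 + 2×32.060 = 116.196 → 116.20 g/mol.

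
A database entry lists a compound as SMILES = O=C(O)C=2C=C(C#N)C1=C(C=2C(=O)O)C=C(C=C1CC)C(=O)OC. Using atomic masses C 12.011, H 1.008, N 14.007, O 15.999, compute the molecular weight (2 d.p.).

327.29 g/mol

First, the molecular formula is C17H13NO6 (counting implicit H from valence).
  C: 17 × 12.011 = 204.187
  H: 13 × 1.008 = 13.104
  N: 1 × 14.007 = 14.007
  O: 6 × 15.999 = 95.994
Sum: 17×12.011 + 13×1.008 + 1×14.007 + 6×15.999 = 327.292 → 327.29 g/mol.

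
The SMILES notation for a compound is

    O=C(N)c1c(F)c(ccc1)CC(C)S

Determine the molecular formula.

Walk through each heavy atom and fill implicit hydrogens from standard valence (C 4, N 3, O 2, S 2, halogen 1); for lowercase aromatic atoms, an aromatic c carries 1 H when it has two neighbours and 0 H with three, and aromatic n carries 0 H:
  atom 1: O, bond orders sum to 2 (valence 2) → 0 H
  atom 2: C, bond orders sum to 4 (valence 4) → 0 H
  atom 3: N, bond orders sum to 1 (valence 3) → 2 H
  atom 4: aromatic c, 3 neighbours → 0 H
  atom 5: aromatic c, 3 neighbours → 0 H
  atom 6: F (halogen, monovalent) → 0 H
  atom 7: aromatic c, 3 neighbours → 0 H
  atom 8: aromatic c, 2 neighbours → 1 H
  atom 9: aromatic c, 2 neighbours → 1 H
  atom 10: aromatic c, 2 neighbours → 1 H
  atom 11: C, bond orders sum to 2 (valence 4) → 2 H
  atom 12: C, bond orders sum to 3 (valence 4) → 1 H
  atom 13: C, bond orders sum to 1 (valence 4) → 3 H
  atom 14: S, bond orders sum to 1 (valence 2) → 1 H
Totals → C:10, H:12, F:1, N:1, O:1, S:1.

C10H12FNOS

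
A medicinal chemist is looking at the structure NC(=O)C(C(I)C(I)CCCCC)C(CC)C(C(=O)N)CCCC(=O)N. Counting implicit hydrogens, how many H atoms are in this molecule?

Walk through each heavy atom and fill implicit hydrogens from standard valence (C 4, N 3, O 2, S 2, halogen 1):
  atom 1: N, bond orders sum to 1 (valence 3) → 2 H
  atom 2: C, bond orders sum to 4 (valence 4) → 0 H
  atom 3: O, bond orders sum to 2 (valence 2) → 0 H
  atom 4: C, bond orders sum to 3 (valence 4) → 1 H
  atom 5: C, bond orders sum to 3 (valence 4) → 1 H
  atom 6: I (halogen, monovalent) → 0 H
  atom 7: C, bond orders sum to 3 (valence 4) → 1 H
  atom 8: I (halogen, monovalent) → 0 H
  atom 9: C, bond orders sum to 2 (valence 4) → 2 H
  atom 10: C, bond orders sum to 2 (valence 4) → 2 H
  atom 11: C, bond orders sum to 2 (valence 4) → 2 H
  atom 12: C, bond orders sum to 2 (valence 4) → 2 H
  atom 13: C, bond orders sum to 1 (valence 4) → 3 H
  atom 14: C, bond orders sum to 3 (valence 4) → 1 H
  atom 15: C, bond orders sum to 2 (valence 4) → 2 H
  atom 16: C, bond orders sum to 1 (valence 4) → 3 H
  atom 17: C, bond orders sum to 3 (valence 4) → 1 H
  atom 18: C, bond orders sum to 4 (valence 4) → 0 H
  atom 19: O, bond orders sum to 2 (valence 2) → 0 H
  atom 20: N, bond orders sum to 1 (valence 3) → 2 H
  atom 21: C, bond orders sum to 2 (valence 4) → 2 H
  atom 22: C, bond orders sum to 2 (valence 4) → 2 H
  atom 23: C, bond orders sum to 2 (valence 4) → 2 H
  atom 24: C, bond orders sum to 4 (valence 4) → 0 H
  atom 25: O, bond orders sum to 2 (valence 2) → 0 H
  atom 26: N, bond orders sum to 1 (valence 3) → 2 H
Total hydrogens: 33.

33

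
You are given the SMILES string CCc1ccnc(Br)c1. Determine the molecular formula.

C7H8BrN

Walk through each heavy atom and fill implicit hydrogens from standard valence (C 4, N 3, O 2, S 2, halogen 1); for lowercase aromatic atoms, an aromatic c carries 1 H when it has two neighbours and 0 H with three, and aromatic n carries 0 H:
  atom 1: C, bond orders sum to 1 (valence 4) → 3 H
  atom 2: C, bond orders sum to 2 (valence 4) → 2 H
  atom 3: aromatic c, 3 neighbours → 0 H
  atom 4: aromatic c, 2 neighbours → 1 H
  atom 5: aromatic c, 2 neighbours → 1 H
  atom 6: aromatic n, 2 neighbours → 0 H
  atom 7: aromatic c, 3 neighbours → 0 H
  atom 8: Br (halogen, monovalent) → 0 H
  atom 9: aromatic c, 2 neighbours → 1 H
Totals → C:7, H:8, Br:1, N:1.
In Hill order: C7H8BrN.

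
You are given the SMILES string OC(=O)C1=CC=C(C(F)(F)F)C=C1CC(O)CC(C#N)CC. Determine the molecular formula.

Walk through each heavy atom and fill implicit hydrogens from standard valence (C 4, N 3, O 2, S 2, halogen 1):
  atom 1: O, bond orders sum to 1 (valence 2) → 1 H
  atom 2: C, bond orders sum to 4 (valence 4) → 0 H
  atom 3: O, bond orders sum to 2 (valence 2) → 0 H
  atom 4: C, bond orders sum to 4 (valence 4) → 0 H
  atom 5: C, bond orders sum to 3 (valence 4) → 1 H
  atom 6: C, bond orders sum to 3 (valence 4) → 1 H
  atom 7: C, bond orders sum to 4 (valence 4) → 0 H
  atom 8: C, bond orders sum to 4 (valence 4) → 0 H
  atom 9: F (halogen, monovalent) → 0 H
  atom 10: F (halogen, monovalent) → 0 H
  atom 11: F (halogen, monovalent) → 0 H
  atom 12: C, bond orders sum to 3 (valence 4) → 1 H
  atom 13: C, bond orders sum to 4 (valence 4) → 0 H
  atom 14: C, bond orders sum to 2 (valence 4) → 2 H
  atom 15: C, bond orders sum to 3 (valence 4) → 1 H
  atom 16: O, bond orders sum to 1 (valence 2) → 1 H
  atom 17: C, bond orders sum to 2 (valence 4) → 2 H
  atom 18: C, bond orders sum to 3 (valence 4) → 1 H
  atom 19: C, bond orders sum to 4 (valence 4) → 0 H
  atom 20: N, bond orders sum to 3 (valence 3) → 0 H
  atom 21: C, bond orders sum to 2 (valence 4) → 2 H
  atom 22: C, bond orders sum to 1 (valence 4) → 3 H
Totals → C:15, H:16, F:3, N:1, O:3.

C15H16F3NO3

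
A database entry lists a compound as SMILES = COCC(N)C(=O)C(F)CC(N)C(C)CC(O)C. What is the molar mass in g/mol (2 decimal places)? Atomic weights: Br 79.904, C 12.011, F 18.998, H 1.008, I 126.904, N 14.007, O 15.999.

First, the molecular formula is C12H25FN2O3 (counting implicit H from valence).
  C: 12 × 12.011 = 144.132
  F: 1 × 18.998 = 18.998
  H: 25 × 1.008 = 25.200
  N: 2 × 14.007 = 28.014
  O: 3 × 15.999 = 47.997
Sum: 12×12.011 + 1×18.998 + 25×1.008 + 2×14.007 + 3×15.999 = 264.341 → 264.34 g/mol.

264.34 g/mol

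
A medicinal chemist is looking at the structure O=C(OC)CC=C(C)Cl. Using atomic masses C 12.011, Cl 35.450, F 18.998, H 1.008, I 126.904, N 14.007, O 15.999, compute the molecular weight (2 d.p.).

First, the molecular formula is C6H9ClO2 (counting implicit H from valence).
  C: 6 × 12.011 = 72.066
  Cl: 1 × 35.450 = 35.450
  H: 9 × 1.008 = 9.072
  O: 2 × 15.999 = 31.998
Sum: 6×12.011 + 1×35.450 + 9×1.008 + 2×15.999 = 148.586 → 148.59 g/mol.

148.59 g/mol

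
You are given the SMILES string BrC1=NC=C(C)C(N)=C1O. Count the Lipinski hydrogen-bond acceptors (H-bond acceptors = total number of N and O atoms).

3

N atoms: 2; O atoms: 1.
Lipinski HBA = 2 + 1 = 3.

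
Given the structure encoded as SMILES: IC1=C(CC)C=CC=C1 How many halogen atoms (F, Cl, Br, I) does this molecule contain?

1

Halogen atoms appear at heavy-atom position 1 (1×I).
Halogen count: 1.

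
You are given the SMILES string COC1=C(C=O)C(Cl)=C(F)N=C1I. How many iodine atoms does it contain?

Scan the SMILES for I atoms (remember two-letter symbols like Cl and Br are single atoms).
Iodine count: 1.

1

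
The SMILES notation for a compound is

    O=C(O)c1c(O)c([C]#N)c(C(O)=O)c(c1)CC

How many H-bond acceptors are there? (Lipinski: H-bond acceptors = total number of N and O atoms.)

N atoms: 1; O atoms: 5.
Lipinski HBA = 1 + 5 = 6.

6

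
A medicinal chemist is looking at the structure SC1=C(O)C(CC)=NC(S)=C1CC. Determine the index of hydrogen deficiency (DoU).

4

Degree of unsaturation = (number of rings) + (number of π bonds).
Ring closures in the SMILES: 1.
π bonds: 3 double bonds (each 1 DoU) → 3 DoU from unsaturation.
Total DoU = 1 + 3 = 4.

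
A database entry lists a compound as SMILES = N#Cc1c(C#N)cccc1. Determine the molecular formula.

Walk through each heavy atom and fill implicit hydrogens from standard valence (C 4, N 3, O 2, S 2, halogen 1); for lowercase aromatic atoms, an aromatic c carries 1 H when it has two neighbours and 0 H with three, and aromatic n carries 0 H:
  atom 1: N, bond orders sum to 3 (valence 3) → 0 H
  atom 2: C, bond orders sum to 4 (valence 4) → 0 H
  atom 3: aromatic c, 3 neighbours → 0 H
  atom 4: aromatic c, 3 neighbours → 0 H
  atom 5: C, bond orders sum to 4 (valence 4) → 0 H
  atom 6: N, bond orders sum to 3 (valence 3) → 0 H
  atom 7: aromatic c, 2 neighbours → 1 H
  atom 8: aromatic c, 2 neighbours → 1 H
  atom 9: aromatic c, 2 neighbours → 1 H
  atom 10: aromatic c, 2 neighbours → 1 H
Totals → C:8, H:4, N:2.
In Hill order: C8H4N2.

C8H4N2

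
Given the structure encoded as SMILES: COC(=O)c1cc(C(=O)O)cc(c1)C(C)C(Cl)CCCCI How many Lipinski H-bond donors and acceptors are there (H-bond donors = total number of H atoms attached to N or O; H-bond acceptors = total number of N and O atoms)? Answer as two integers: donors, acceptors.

Donors: find every N or O and count the H atoms it carries.
  atom 2 (O): bond orders sum to 2 → 0 H
  atom 4 (O): bond orders sum to 2 → 0 H
  atom 9 (O): bond orders sum to 2 → 0 H
  atom 10 (O): bond orders sum to 1 → 1 H
Lipinski HBD = 1.
Acceptors: N atoms = 0, O atoms = 4 → HBA = 4.

1, 4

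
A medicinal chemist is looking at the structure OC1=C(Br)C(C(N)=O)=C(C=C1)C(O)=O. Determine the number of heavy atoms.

Every atom symbol written in the SMILES (organic subset) is one heavy atom; implicit H are not written.
Heavy atoms by element → Br:1, C:8, N:1, O:4.
Total: 14.

14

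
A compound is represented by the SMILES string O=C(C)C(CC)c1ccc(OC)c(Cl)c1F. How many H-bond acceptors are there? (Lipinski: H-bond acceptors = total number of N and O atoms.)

N atoms: 0; O atoms: 2.
Lipinski HBA = 0 + 2 = 2.

2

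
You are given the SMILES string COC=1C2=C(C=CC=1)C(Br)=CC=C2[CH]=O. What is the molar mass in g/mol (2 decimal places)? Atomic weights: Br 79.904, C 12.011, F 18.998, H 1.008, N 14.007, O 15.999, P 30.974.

First, the molecular formula is C12H9BrO2 (counting implicit H from valence).
  Br: 1 × 79.904 = 79.904
  C: 12 × 12.011 = 144.132
  H: 9 × 1.008 = 9.072
  O: 2 × 15.999 = 31.998
Sum: 1×79.904 + 12×12.011 + 9×1.008 + 2×15.999 = 265.106 → 265.11 g/mol.

265.11 g/mol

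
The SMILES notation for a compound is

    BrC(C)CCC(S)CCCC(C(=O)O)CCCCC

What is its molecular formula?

C15H29BrO2S

Walk through each heavy atom and fill implicit hydrogens from standard valence (C 4, N 3, O 2, S 2, halogen 1):
  atom 1: Br (halogen, monovalent) → 0 H
  atom 2: C, bond orders sum to 3 (valence 4) → 1 H
  atom 3: C, bond orders sum to 1 (valence 4) → 3 H
  atom 4: C, bond orders sum to 2 (valence 4) → 2 H
  atom 5: C, bond orders sum to 2 (valence 4) → 2 H
  atom 6: C, bond orders sum to 3 (valence 4) → 1 H
  atom 7: S, bond orders sum to 1 (valence 2) → 1 H
  atom 8: C, bond orders sum to 2 (valence 4) → 2 H
  atom 9: C, bond orders sum to 2 (valence 4) → 2 H
  atom 10: C, bond orders sum to 2 (valence 4) → 2 H
  atom 11: C, bond orders sum to 3 (valence 4) → 1 H
  atom 12: C, bond orders sum to 4 (valence 4) → 0 H
  atom 13: O, bond orders sum to 2 (valence 2) → 0 H
  atom 14: O, bond orders sum to 1 (valence 2) → 1 H
  atom 15: C, bond orders sum to 2 (valence 4) → 2 H
  atom 16: C, bond orders sum to 2 (valence 4) → 2 H
  atom 17: C, bond orders sum to 2 (valence 4) → 2 H
  atom 18: C, bond orders sum to 2 (valence 4) → 2 H
  atom 19: C, bond orders sum to 1 (valence 4) → 3 H
Totals → C:15, H:29, Br:1, O:2, S:1.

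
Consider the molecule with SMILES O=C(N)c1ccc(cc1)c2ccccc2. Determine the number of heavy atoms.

15

Every atom symbol written in the SMILES (organic subset) is one heavy atom; implicit H are not written.
Heavy atoms by element → C:13, N:1, O:1.
Total: 15.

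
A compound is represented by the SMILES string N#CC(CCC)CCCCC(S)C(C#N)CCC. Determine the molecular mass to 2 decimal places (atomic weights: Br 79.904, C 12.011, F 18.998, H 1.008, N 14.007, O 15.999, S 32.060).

266.45 g/mol

First, the molecular formula is C15H26N2S (counting implicit H from valence).
  C: 15 × 12.011 = 180.165
  H: 26 × 1.008 = 26.208
  N: 2 × 14.007 = 28.014
  S: 1 × 32.060 = 32.060
Sum: 15×12.011 + 26×1.008 + 2×14.007 + 1×32.060 = 266.447 → 266.45 g/mol.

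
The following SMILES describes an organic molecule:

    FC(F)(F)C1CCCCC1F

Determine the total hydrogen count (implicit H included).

10

Walk through each heavy atom and fill implicit hydrogens from standard valence (C 4, N 3, O 2, S 2, halogen 1):
  atom 1: F (halogen, monovalent) → 0 H
  atom 2: C, bond orders sum to 4 (valence 4) → 0 H
  atom 3: F (halogen, monovalent) → 0 H
  atom 4: F (halogen, monovalent) → 0 H
  atom 5: C, bond orders sum to 3 (valence 4) → 1 H
  atom 6: C, bond orders sum to 2 (valence 4) → 2 H
  atom 7: C, bond orders sum to 2 (valence 4) → 2 H
  atom 8: C, bond orders sum to 2 (valence 4) → 2 H
  atom 9: C, bond orders sum to 2 (valence 4) → 2 H
  atom 10: C, bond orders sum to 3 (valence 4) → 1 H
  atom 11: F (halogen, monovalent) → 0 H
Total hydrogens: 10.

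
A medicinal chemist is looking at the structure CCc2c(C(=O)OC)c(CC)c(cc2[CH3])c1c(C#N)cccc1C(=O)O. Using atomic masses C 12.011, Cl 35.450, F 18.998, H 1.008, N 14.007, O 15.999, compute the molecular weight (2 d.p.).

First, the molecular formula is C21H21NO4 (counting implicit H from valence).
  C: 21 × 12.011 = 252.231
  H: 21 × 1.008 = 21.168
  N: 1 × 14.007 = 14.007
  O: 4 × 15.999 = 63.996
Sum: 21×12.011 + 21×1.008 + 1×14.007 + 4×15.999 = 351.402 → 351.40 g/mol.

351.40 g/mol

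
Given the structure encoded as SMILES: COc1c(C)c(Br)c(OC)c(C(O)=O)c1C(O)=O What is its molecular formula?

Walk through each heavy atom and fill implicit hydrogens from standard valence (C 4, N 3, O 2, S 2, halogen 1); for lowercase aromatic atoms, an aromatic c carries 1 H when it has two neighbours and 0 H with three, and aromatic n carries 0 H:
  atom 1: C, bond orders sum to 1 (valence 4) → 3 H
  atom 2: O, bond orders sum to 2 (valence 2) → 0 H
  atom 3: aromatic c, 3 neighbours → 0 H
  atom 4: aromatic c, 3 neighbours → 0 H
  atom 5: C, bond orders sum to 1 (valence 4) → 3 H
  atom 6: aromatic c, 3 neighbours → 0 H
  atom 7: Br (halogen, monovalent) → 0 H
  atom 8: aromatic c, 3 neighbours → 0 H
  atom 9: O, bond orders sum to 2 (valence 2) → 0 H
  atom 10: C, bond orders sum to 1 (valence 4) → 3 H
  atom 11: aromatic c, 3 neighbours → 0 H
  atom 12: C, bond orders sum to 4 (valence 4) → 0 H
  atom 13: O, bond orders sum to 1 (valence 2) → 1 H
  atom 14: O, bond orders sum to 2 (valence 2) → 0 H
  atom 15: aromatic c, 3 neighbours → 0 H
  atom 16: C, bond orders sum to 4 (valence 4) → 0 H
  atom 17: O, bond orders sum to 1 (valence 2) → 1 H
  atom 18: O, bond orders sum to 2 (valence 2) → 0 H
Totals → C:11, H:11, Br:1, O:6.

C11H11BrO6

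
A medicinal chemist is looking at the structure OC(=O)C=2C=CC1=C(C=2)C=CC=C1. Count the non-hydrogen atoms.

13

Every atom symbol written in the SMILES (organic subset) is one heavy atom; implicit H are not written.
Heavy atoms by element → C:11, O:2.
Total: 13.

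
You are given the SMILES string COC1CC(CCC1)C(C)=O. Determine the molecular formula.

Walk through each heavy atom and fill implicit hydrogens from standard valence (C 4, N 3, O 2, S 2, halogen 1):
  atom 1: C, bond orders sum to 1 (valence 4) → 3 H
  atom 2: O, bond orders sum to 2 (valence 2) → 0 H
  atom 3: C, bond orders sum to 3 (valence 4) → 1 H
  atom 4: C, bond orders sum to 2 (valence 4) → 2 H
  atom 5: C, bond orders sum to 3 (valence 4) → 1 H
  atom 6: C, bond orders sum to 2 (valence 4) → 2 H
  atom 7: C, bond orders sum to 2 (valence 4) → 2 H
  atom 8: C, bond orders sum to 2 (valence 4) → 2 H
  atom 9: C, bond orders sum to 4 (valence 4) → 0 H
  atom 10: C, bond orders sum to 1 (valence 4) → 3 H
  atom 11: O, bond orders sum to 2 (valence 2) → 0 H
Totals → C:9, H:16, O:2.

C9H16O2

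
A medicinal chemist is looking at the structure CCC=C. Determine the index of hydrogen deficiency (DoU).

Molecular formula: C4H8.
DoU = (2C + 2 + N − H − X) / 2, where X is the halogen count and O/S are ignored.
    = (2·4 + 2 + 0 − 8 − 0) / 2 = 2 / 2 = 1.

1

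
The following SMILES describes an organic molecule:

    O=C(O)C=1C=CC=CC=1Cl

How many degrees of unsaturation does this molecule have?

Degree of unsaturation = (number of rings) + (number of π bonds).
Ring closures in the SMILES: 1.
π bonds: 4 double bonds (each 1 DoU) → 4 DoU from unsaturation.
Total DoU = 1 + 4 = 5.

5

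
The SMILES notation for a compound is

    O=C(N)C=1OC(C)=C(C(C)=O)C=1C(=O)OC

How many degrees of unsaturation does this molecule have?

6

Molecular formula: C10H11NO5.
DoU = (2C + 2 + N − H − X) / 2, where X is the halogen count and O/S are ignored.
    = (2·10 + 2 + 1 − 11 − 0) / 2 = 12 / 2 = 6.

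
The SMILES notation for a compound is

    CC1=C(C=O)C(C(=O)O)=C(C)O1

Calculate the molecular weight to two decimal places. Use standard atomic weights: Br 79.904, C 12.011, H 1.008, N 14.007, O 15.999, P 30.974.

First, the molecular formula is C8H8O4 (counting implicit H from valence).
  C: 8 × 12.011 = 96.088
  H: 8 × 1.008 = 8.064
  O: 4 × 15.999 = 63.996
Sum: 8×12.011 + 8×1.008 + 4×15.999 = 168.148 → 168.15 g/mol.

168.15 g/mol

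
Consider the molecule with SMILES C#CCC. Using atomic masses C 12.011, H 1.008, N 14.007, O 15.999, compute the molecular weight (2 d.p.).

54.09 g/mol

First, the molecular formula is C4H6 (counting implicit H from valence).
  C: 4 × 12.011 = 48.044
  H: 6 × 1.008 = 6.048
Sum: 4×12.011 + 6×1.008 = 54.092 → 54.09 g/mol.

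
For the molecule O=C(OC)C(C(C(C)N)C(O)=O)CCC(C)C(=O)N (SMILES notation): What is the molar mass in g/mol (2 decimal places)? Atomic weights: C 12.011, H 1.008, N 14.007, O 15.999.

First, the molecular formula is C12H22N2O5 (counting implicit H from valence).
  C: 12 × 12.011 = 144.132
  H: 22 × 1.008 = 22.176
  N: 2 × 14.007 = 28.014
  O: 5 × 15.999 = 79.995
Sum: 12×12.011 + 22×1.008 + 2×14.007 + 5×15.999 = 274.317 → 274.32 g/mol.

274.32 g/mol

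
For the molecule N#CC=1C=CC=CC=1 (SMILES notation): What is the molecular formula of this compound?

C7H5N

Walk through each heavy atom and fill implicit hydrogens from standard valence (C 4, N 3, O 2, S 2, halogen 1):
  atom 1: N, bond orders sum to 3 (valence 3) → 0 H
  atom 2: C, bond orders sum to 4 (valence 4) → 0 H
  atom 3: C, bond orders sum to 4 (valence 4) → 0 H
  atom 4: C, bond orders sum to 3 (valence 4) → 1 H
  atom 5: C, bond orders sum to 3 (valence 4) → 1 H
  atom 6: C, bond orders sum to 3 (valence 4) → 1 H
  atom 7: C, bond orders sum to 3 (valence 4) → 1 H
  atom 8: C, bond orders sum to 3 (valence 4) → 1 H
Totals → C:7, H:5, N:1.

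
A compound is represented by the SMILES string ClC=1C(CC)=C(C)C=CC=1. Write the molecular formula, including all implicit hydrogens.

Walk through each heavy atom and fill implicit hydrogens from standard valence (C 4, N 3, O 2, S 2, halogen 1):
  atom 1: Cl (halogen, monovalent) → 0 H
  atom 2: C, bond orders sum to 4 (valence 4) → 0 H
  atom 3: C, bond orders sum to 4 (valence 4) → 0 H
  atom 4: C, bond orders sum to 2 (valence 4) → 2 H
  atom 5: C, bond orders sum to 1 (valence 4) → 3 H
  atom 6: C, bond orders sum to 4 (valence 4) → 0 H
  atom 7: C, bond orders sum to 1 (valence 4) → 3 H
  atom 8: C, bond orders sum to 3 (valence 4) → 1 H
  atom 9: C, bond orders sum to 3 (valence 4) → 1 H
  atom 10: C, bond orders sum to 3 (valence 4) → 1 H
Totals → C:9, H:11, Cl:1.

C9H11Cl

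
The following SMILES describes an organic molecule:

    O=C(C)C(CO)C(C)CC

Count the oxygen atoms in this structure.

2

Scan the SMILES for O atoms (remember two-letter symbols like Cl and Br are single atoms).
Oxygen count: 2.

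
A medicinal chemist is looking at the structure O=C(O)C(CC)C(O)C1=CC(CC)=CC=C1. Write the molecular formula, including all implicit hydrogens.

C13H18O3

Walk through each heavy atom and fill implicit hydrogens from standard valence (C 4, N 3, O 2, S 2, halogen 1):
  atom 1: O, bond orders sum to 2 (valence 2) → 0 H
  atom 2: C, bond orders sum to 4 (valence 4) → 0 H
  atom 3: O, bond orders sum to 1 (valence 2) → 1 H
  atom 4: C, bond orders sum to 3 (valence 4) → 1 H
  atom 5: C, bond orders sum to 2 (valence 4) → 2 H
  atom 6: C, bond orders sum to 1 (valence 4) → 3 H
  atom 7: C, bond orders sum to 3 (valence 4) → 1 H
  atom 8: O, bond orders sum to 1 (valence 2) → 1 H
  atom 9: C, bond orders sum to 4 (valence 4) → 0 H
  atom 10: C, bond orders sum to 3 (valence 4) → 1 H
  atom 11: C, bond orders sum to 4 (valence 4) → 0 H
  atom 12: C, bond orders sum to 2 (valence 4) → 2 H
  atom 13: C, bond orders sum to 1 (valence 4) → 3 H
  atom 14: C, bond orders sum to 3 (valence 4) → 1 H
  atom 15: C, bond orders sum to 3 (valence 4) → 1 H
  atom 16: C, bond orders sum to 3 (valence 4) → 1 H
Totals → C:13, H:18, O:3.
In Hill order: C13H18O3.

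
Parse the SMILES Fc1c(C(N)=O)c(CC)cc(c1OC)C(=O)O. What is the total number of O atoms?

Scan the SMILES for O atoms (remember two-letter symbols like Cl and Br are single atoms).
Oxygen count: 4.

4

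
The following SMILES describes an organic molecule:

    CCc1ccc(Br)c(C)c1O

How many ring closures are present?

1

In SMILES, each pair of matching ring-closure digits denotes one ring-closing bond; the number of such bonds equals the number of independent rings.
Ring-closure bonds here: 1.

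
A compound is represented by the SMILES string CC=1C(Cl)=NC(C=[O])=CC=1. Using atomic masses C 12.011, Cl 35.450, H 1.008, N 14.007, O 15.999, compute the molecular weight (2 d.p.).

First, the molecular formula is C7H6ClNO (counting implicit H from valence).
  C: 7 × 12.011 = 84.077
  Cl: 1 × 35.450 = 35.450
  H: 6 × 1.008 = 6.048
  N: 1 × 14.007 = 14.007
  O: 1 × 15.999 = 15.999
Sum: 7×12.011 + 1×35.450 + 6×1.008 + 1×14.007 + 1×15.999 = 155.581 → 155.58 g/mol.

155.58 g/mol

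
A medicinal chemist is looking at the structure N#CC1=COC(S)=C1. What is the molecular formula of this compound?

C5H3NOS

Walk through each heavy atom and fill implicit hydrogens from standard valence (C 4, N 3, O 2, S 2, halogen 1):
  atom 1: N, bond orders sum to 3 (valence 3) → 0 H
  atom 2: C, bond orders sum to 4 (valence 4) → 0 H
  atom 3: C, bond orders sum to 4 (valence 4) → 0 H
  atom 4: C, bond orders sum to 3 (valence 4) → 1 H
  atom 5: O, bond orders sum to 2 (valence 2) → 0 H
  atom 6: C, bond orders sum to 4 (valence 4) → 0 H
  atom 7: S, bond orders sum to 1 (valence 2) → 1 H
  atom 8: C, bond orders sum to 3 (valence 4) → 1 H
Totals → C:5, H:3, N:1, O:1, S:1.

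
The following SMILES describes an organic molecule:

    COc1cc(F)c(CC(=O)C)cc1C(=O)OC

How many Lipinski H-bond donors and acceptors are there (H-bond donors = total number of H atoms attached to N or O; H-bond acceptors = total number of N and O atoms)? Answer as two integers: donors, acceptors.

0, 4

Donors: find every N or O and count the H atoms it carries.
  atom 2 (O): bond orders sum to 2 → 0 H
  atom 10 (O): bond orders sum to 2 → 0 H
  atom 15 (O): bond orders sum to 2 → 0 H
  atom 16 (O): bond orders sum to 2 → 0 H
Lipinski HBD = 0.
Acceptors: N atoms = 0, O atoms = 4 → HBA = 4.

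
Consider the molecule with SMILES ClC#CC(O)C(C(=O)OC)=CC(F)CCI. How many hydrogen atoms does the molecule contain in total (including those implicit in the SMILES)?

Walk through each heavy atom and fill implicit hydrogens from standard valence (C 4, N 3, O 2, S 2, halogen 1):
  atom 1: Cl (halogen, monovalent) → 0 H
  atom 2: C, bond orders sum to 4 (valence 4) → 0 H
  atom 3: C, bond orders sum to 4 (valence 4) → 0 H
  atom 4: C, bond orders sum to 3 (valence 4) → 1 H
  atom 5: O, bond orders sum to 1 (valence 2) → 1 H
  atom 6: C, bond orders sum to 4 (valence 4) → 0 H
  atom 7: C, bond orders sum to 4 (valence 4) → 0 H
  atom 8: O, bond orders sum to 2 (valence 2) → 0 H
  atom 9: O, bond orders sum to 2 (valence 2) → 0 H
  atom 10: C, bond orders sum to 1 (valence 4) → 3 H
  atom 11: C, bond orders sum to 3 (valence 4) → 1 H
  atom 12: C, bond orders sum to 3 (valence 4) → 1 H
  atom 13: F (halogen, monovalent) → 0 H
  atom 14: C, bond orders sum to 2 (valence 4) → 2 H
  atom 15: C, bond orders sum to 2 (valence 4) → 2 H
  atom 16: I (halogen, monovalent) → 0 H
Total hydrogens: 11.

11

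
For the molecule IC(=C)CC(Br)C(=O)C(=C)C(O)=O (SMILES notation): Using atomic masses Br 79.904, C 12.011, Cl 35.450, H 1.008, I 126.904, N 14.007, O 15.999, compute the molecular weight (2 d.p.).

First, the molecular formula is C8H8BrIO3 (counting implicit H from valence).
  Br: 1 × 79.904 = 79.904
  C: 8 × 12.011 = 96.088
  H: 8 × 1.008 = 8.064
  I: 1 × 126.904 = 126.904
  O: 3 × 15.999 = 47.997
Sum: 1×79.904 + 8×12.011 + 8×1.008 + 1×126.904 + 3×15.999 = 358.957 → 358.96 g/mol.

358.96 g/mol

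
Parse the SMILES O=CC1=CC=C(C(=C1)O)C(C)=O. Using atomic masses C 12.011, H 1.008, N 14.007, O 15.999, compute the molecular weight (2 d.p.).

First, the molecular formula is C9H8O3 (counting implicit H from valence).
  C: 9 × 12.011 = 108.099
  H: 8 × 1.008 = 8.064
  O: 3 × 15.999 = 47.997
Sum: 9×12.011 + 8×1.008 + 3×15.999 = 164.160 → 164.16 g/mol.

164.16 g/mol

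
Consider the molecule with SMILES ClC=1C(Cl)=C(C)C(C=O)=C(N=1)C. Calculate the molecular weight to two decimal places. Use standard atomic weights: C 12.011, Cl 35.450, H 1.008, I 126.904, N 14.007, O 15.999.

First, the molecular formula is C8H7Cl2NO (counting implicit H from valence).
  C: 8 × 12.011 = 96.088
  Cl: 2 × 35.450 = 70.900
  H: 7 × 1.008 = 7.056
  N: 1 × 14.007 = 14.007
  O: 1 × 15.999 = 15.999
Sum: 8×12.011 + 2×35.450 + 7×1.008 + 1×14.007 + 1×15.999 = 204.050 → 204.05 g/mol.

204.05 g/mol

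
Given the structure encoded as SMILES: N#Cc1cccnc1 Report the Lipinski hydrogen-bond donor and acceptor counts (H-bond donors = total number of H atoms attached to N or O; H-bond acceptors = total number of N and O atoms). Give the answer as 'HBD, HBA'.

Donors: find every N or O and count the H atoms it carries.
  atom 1 (N): bond orders sum to 3 → 0 H
  atom 7 (N): bond orders sum to 3 → 0 H
Lipinski HBD = 0.
Acceptors: N atoms = 2, O atoms = 0 → HBA = 2.

0, 2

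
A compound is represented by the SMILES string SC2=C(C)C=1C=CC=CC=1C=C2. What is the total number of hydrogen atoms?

10

Walk through each heavy atom and fill implicit hydrogens from standard valence (C 4, N 3, O 2, S 2, halogen 1):
  atom 1: S, bond orders sum to 1 (valence 2) → 1 H
  atom 2: C, bond orders sum to 4 (valence 4) → 0 H
  atom 3: C, bond orders sum to 4 (valence 4) → 0 H
  atom 4: C, bond orders sum to 1 (valence 4) → 3 H
  atom 5: C, bond orders sum to 4 (valence 4) → 0 H
  atom 6: C, bond orders sum to 3 (valence 4) → 1 H
  atom 7: C, bond orders sum to 3 (valence 4) → 1 H
  atom 8: C, bond orders sum to 3 (valence 4) → 1 H
  atom 9: C, bond orders sum to 3 (valence 4) → 1 H
  atom 10: C, bond orders sum to 4 (valence 4) → 0 H
  atom 11: C, bond orders sum to 3 (valence 4) → 1 H
  atom 12: C, bond orders sum to 3 (valence 4) → 1 H
Total hydrogens: 10.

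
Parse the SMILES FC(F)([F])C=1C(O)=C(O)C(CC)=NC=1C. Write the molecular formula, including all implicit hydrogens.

Walk through each heavy atom and fill implicit hydrogens from standard valence (C 4, N 3, O 2, S 2, halogen 1):
  atom 1: F (halogen, monovalent) → 0 H
  atom 2: C, bond orders sum to 4 (valence 4) → 0 H
  atom 3: F (halogen, monovalent) → 0 H
  atom 4: F with explicit H count 0
  atom 5: C, bond orders sum to 4 (valence 4) → 0 H
  atom 6: C, bond orders sum to 4 (valence 4) → 0 H
  atom 7: O, bond orders sum to 1 (valence 2) → 1 H
  atom 8: C, bond orders sum to 4 (valence 4) → 0 H
  atom 9: O, bond orders sum to 1 (valence 2) → 1 H
  atom 10: C, bond orders sum to 4 (valence 4) → 0 H
  atom 11: C, bond orders sum to 2 (valence 4) → 2 H
  atom 12: C, bond orders sum to 1 (valence 4) → 3 H
  atom 13: N, bond orders sum to 3 (valence 3) → 0 H
  atom 14: C, bond orders sum to 4 (valence 4) → 0 H
  atom 15: C, bond orders sum to 1 (valence 4) → 3 H
Totals → C:9, H:10, F:3, N:1, O:2.

C9H10F3NO2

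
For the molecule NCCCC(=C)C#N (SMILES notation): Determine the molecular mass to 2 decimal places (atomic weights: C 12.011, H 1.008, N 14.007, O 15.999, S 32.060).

First, the molecular formula is C6H10N2 (counting implicit H from valence).
  C: 6 × 12.011 = 72.066
  H: 10 × 1.008 = 10.080
  N: 2 × 14.007 = 28.014
Sum: 6×12.011 + 10×1.008 + 2×14.007 = 110.160 → 110.16 g/mol.

110.16 g/mol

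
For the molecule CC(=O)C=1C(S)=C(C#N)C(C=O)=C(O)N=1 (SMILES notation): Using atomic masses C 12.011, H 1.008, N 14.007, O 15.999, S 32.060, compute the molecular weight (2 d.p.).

222.22 g/mol

First, the molecular formula is C9H6N2O3S (counting implicit H from valence).
  C: 9 × 12.011 = 108.099
  H: 6 × 1.008 = 6.048
  N: 2 × 14.007 = 28.014
  O: 3 × 15.999 = 47.997
  S: 1 × 32.060 = 32.060
Sum: 9×12.011 + 6×1.008 + 2×14.007 + 3×15.999 + 1×32.060 = 222.218 → 222.22 g/mol.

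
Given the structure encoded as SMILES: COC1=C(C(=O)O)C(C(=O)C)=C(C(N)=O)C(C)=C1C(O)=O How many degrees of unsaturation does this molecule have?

8

Degree of unsaturation = (number of rings) + (number of π bonds).
Ring closures in the SMILES: 1.
π bonds: 7 double bonds (each 1 DoU) → 7 DoU from unsaturation.
Total DoU = 1 + 7 = 8.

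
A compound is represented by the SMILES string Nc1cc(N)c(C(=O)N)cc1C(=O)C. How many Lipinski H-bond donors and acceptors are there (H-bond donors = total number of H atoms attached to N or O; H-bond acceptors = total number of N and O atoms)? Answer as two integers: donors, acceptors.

Donors: find every N or O and count the H atoms it carries.
  atom 1 (N): bond orders sum to 1 → 2 H
  atom 5 (N): bond orders sum to 1 → 2 H
  atom 8 (O): bond orders sum to 2 → 0 H
  atom 9 (N): bond orders sum to 1 → 2 H
  atom 13 (O): bond orders sum to 2 → 0 H
Lipinski HBD = 6.
Acceptors: N atoms = 3, O atoms = 2 → HBA = 5.

6, 5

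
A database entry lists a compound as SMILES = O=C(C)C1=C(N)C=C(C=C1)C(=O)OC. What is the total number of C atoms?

Count every carbon token in the SMILES (each C, including those in ring-closure positions and inside branches).
Carbon count: 10.

10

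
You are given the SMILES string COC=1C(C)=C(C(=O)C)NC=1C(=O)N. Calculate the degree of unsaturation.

5

Molecular formula: C9H12N2O3.
DoU = (2C + 2 + N − H − X) / 2, where X is the halogen count and O/S are ignored.
    = (2·9 + 2 + 2 − 12 − 0) / 2 = 10 / 2 = 5.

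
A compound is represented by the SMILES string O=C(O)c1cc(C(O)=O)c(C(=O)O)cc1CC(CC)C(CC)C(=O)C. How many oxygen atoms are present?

Scan the SMILES for O atoms (remember two-letter symbols like Cl and Br are single atoms).
Oxygen count: 7.

7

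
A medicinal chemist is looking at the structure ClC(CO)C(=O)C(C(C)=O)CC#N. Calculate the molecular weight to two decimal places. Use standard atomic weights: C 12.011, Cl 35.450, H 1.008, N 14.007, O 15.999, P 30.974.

203.62 g/mol

First, the molecular formula is C8H10ClNO3 (counting implicit H from valence).
  C: 8 × 12.011 = 96.088
  Cl: 1 × 35.450 = 35.450
  H: 10 × 1.008 = 10.080
  N: 1 × 14.007 = 14.007
  O: 3 × 15.999 = 47.997
Sum: 8×12.011 + 1×35.450 + 10×1.008 + 1×14.007 + 3×15.999 = 203.622 → 203.62 g/mol.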